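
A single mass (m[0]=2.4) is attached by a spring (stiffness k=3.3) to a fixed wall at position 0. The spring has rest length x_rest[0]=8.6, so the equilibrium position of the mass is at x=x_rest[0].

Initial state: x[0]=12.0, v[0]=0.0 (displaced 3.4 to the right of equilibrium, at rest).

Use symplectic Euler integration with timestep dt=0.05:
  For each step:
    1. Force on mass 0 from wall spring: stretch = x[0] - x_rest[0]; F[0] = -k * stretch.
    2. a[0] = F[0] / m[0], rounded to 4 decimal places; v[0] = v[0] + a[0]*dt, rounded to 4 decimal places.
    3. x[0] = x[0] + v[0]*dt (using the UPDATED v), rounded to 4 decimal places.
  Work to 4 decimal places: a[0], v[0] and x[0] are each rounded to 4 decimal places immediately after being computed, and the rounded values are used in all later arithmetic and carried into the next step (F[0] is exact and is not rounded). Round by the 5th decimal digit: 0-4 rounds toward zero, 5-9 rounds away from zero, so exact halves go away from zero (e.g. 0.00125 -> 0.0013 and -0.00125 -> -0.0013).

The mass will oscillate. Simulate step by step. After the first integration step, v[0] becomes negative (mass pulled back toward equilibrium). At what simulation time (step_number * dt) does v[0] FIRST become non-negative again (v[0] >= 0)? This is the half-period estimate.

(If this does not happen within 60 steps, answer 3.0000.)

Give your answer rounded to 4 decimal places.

Answer: 2.7000

Derivation:
Step 0: x=[12.0000] v=[0.0000]
Step 1: x=[11.9883] v=[-0.2338]
Step 2: x=[11.9650] v=[-0.4667]
Step 3: x=[11.9301] v=[-0.6980]
Step 4: x=[11.8838] v=[-0.9269]
Step 5: x=[11.8262] v=[-1.1527]
Step 6: x=[11.7575] v=[-1.3745]
Step 7: x=[11.6779] v=[-1.5916]
Step 8: x=[11.5877] v=[-1.8032]
Step 9: x=[11.4873] v=[-2.0086]
Step 10: x=[11.3769] v=[-2.2071]
Step 11: x=[11.2570] v=[-2.3980]
Step 12: x=[11.1280] v=[-2.5807]
Step 13: x=[10.9903] v=[-2.7545]
Step 14: x=[10.8444] v=[-2.9188]
Step 15: x=[10.6907] v=[-3.0731]
Step 16: x=[10.5299] v=[-3.2168]
Step 17: x=[10.3624] v=[-3.3495]
Step 18: x=[10.1889] v=[-3.4707]
Step 19: x=[10.0099] v=[-3.5799]
Step 20: x=[9.8261] v=[-3.6768]
Step 21: x=[9.6380] v=[-3.7611]
Step 22: x=[9.4464] v=[-3.8325]
Step 23: x=[9.2519] v=[-3.8907]
Step 24: x=[9.0551] v=[-3.9355]
Step 25: x=[8.8568] v=[-3.9668]
Step 26: x=[8.6576] v=[-3.9845]
Step 27: x=[8.4582] v=[-3.9885]
Step 28: x=[8.2593] v=[-3.9788]
Step 29: x=[8.0615] v=[-3.9554]
Step 30: x=[7.8656] v=[-3.9184]
Step 31: x=[7.6722] v=[-3.8679]
Step 32: x=[7.4820] v=[-3.8041]
Step 33: x=[7.2956] v=[-3.7272]
Step 34: x=[7.1137] v=[-3.6375]
Step 35: x=[6.9369] v=[-3.5353]
Step 36: x=[6.7659] v=[-3.4210]
Step 37: x=[6.6012] v=[-3.2949]
Step 38: x=[6.4433] v=[-3.1575]
Step 39: x=[6.2928] v=[-3.0092]
Step 40: x=[6.1503] v=[-2.8506]
Step 41: x=[6.0162] v=[-2.6822]
Step 42: x=[5.8910] v=[-2.5046]
Step 43: x=[5.7751] v=[-2.3184]
Step 44: x=[5.6689] v=[-2.1242]
Step 45: x=[5.5728] v=[-1.9227]
Step 46: x=[5.4871] v=[-1.7146]
Step 47: x=[5.4121] v=[-1.5006]
Step 48: x=[5.3480] v=[-1.2814]
Step 49: x=[5.2951] v=[-1.0578]
Step 50: x=[5.2536] v=[-0.8306]
Step 51: x=[5.2236] v=[-0.6005]
Step 52: x=[5.2052] v=[-0.3684]
Step 53: x=[5.1985] v=[-0.1350]
Step 54: x=[5.2034] v=[0.0989]
First v>=0 after going negative at step 54, time=2.7000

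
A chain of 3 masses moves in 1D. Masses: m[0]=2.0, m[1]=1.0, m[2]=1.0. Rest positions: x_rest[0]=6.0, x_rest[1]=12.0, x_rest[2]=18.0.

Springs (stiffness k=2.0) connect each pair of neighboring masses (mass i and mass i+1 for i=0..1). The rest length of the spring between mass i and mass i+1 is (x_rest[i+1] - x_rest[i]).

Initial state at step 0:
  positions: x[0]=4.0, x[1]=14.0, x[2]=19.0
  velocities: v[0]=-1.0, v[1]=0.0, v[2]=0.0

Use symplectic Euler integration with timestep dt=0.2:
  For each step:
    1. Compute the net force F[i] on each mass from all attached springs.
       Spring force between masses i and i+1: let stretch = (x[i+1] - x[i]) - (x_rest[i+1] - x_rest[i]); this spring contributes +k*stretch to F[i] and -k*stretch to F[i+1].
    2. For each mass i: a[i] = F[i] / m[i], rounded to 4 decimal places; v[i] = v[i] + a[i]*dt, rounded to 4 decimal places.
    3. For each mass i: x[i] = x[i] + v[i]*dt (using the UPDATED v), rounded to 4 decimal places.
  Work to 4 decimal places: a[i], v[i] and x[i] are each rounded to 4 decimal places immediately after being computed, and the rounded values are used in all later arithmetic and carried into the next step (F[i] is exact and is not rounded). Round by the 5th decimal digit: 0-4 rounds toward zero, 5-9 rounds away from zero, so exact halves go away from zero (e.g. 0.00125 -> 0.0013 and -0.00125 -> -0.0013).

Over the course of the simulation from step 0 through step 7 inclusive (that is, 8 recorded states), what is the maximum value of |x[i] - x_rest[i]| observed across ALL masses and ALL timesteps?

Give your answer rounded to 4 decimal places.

Answer: 2.4940

Derivation:
Step 0: x=[4.0000 14.0000 19.0000] v=[-1.0000 0.0000 0.0000]
Step 1: x=[3.9600 13.6000 19.0800] v=[-0.2000 -2.0000 0.4000]
Step 2: x=[4.0656 12.8672 19.2016] v=[0.5280 -3.6640 0.6080]
Step 3: x=[4.2833 11.9370 19.2964] v=[1.0883 -4.6509 0.4742]
Step 4: x=[4.5671 10.9833 19.2825] v=[1.4190 -4.7686 -0.0696]
Step 5: x=[4.8675 10.1802 19.0846] v=[1.5022 -4.0154 -0.9893]
Step 6: x=[5.1404 9.6645 18.6544] v=[1.3647 -2.5787 -2.1511]
Step 7: x=[5.3543 9.5060 17.9850] v=[1.0695 -0.7924 -3.3471]
Max displacement = 2.4940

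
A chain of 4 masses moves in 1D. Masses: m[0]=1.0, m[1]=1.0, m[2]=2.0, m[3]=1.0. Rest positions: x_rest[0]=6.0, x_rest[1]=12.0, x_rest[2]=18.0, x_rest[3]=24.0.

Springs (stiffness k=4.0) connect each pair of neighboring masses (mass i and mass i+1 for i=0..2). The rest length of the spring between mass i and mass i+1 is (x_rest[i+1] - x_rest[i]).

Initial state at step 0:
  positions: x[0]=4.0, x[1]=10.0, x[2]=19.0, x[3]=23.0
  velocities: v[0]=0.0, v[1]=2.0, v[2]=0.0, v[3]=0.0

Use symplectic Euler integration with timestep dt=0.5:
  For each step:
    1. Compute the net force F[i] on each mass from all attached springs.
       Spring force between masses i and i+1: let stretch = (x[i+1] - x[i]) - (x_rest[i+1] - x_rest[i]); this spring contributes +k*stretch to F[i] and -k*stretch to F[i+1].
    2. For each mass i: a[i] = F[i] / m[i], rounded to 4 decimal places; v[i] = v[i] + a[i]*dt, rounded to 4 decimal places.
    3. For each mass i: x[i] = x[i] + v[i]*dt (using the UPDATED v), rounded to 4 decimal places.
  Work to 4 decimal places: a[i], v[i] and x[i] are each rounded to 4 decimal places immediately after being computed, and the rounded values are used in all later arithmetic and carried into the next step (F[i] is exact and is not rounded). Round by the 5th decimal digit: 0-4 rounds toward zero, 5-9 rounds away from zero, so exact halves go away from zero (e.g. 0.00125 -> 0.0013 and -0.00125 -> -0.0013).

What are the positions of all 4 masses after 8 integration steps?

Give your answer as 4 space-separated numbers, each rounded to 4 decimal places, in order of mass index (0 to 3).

Step 0: x=[4.0000 10.0000 19.0000 23.0000] v=[0.0000 2.0000 0.0000 0.0000]
Step 1: x=[4.0000 14.0000 16.5000 25.0000] v=[0.0000 8.0000 -5.0000 4.0000]
Step 2: x=[8.0000 10.5000 17.0000 24.5000] v=[8.0000 -7.0000 1.0000 -1.0000]
Step 3: x=[8.5000 11.0000 18.0000 22.5000] v=[1.0000 1.0000 2.0000 -4.0000]
Step 4: x=[5.5000 16.0000 17.7500 22.0000] v=[-6.0000 10.0000 -0.5000 -1.0000]
Step 5: x=[7.0000 12.2500 18.7500 23.2500] v=[3.0000 -7.5000 2.0000 2.5000]
Step 6: x=[7.7500 9.7500 18.7500 26.0000] v=[1.5000 -5.0000 0.0000 5.5000]
Step 7: x=[4.5000 14.2500 17.8750 27.5000] v=[-6.5000 9.0000 -1.7500 3.0000]
Step 8: x=[5.0000 12.6250 20.0000 25.3750] v=[1.0000 -3.2500 4.2500 -4.2500]

Answer: 5.0000 12.6250 20.0000 25.3750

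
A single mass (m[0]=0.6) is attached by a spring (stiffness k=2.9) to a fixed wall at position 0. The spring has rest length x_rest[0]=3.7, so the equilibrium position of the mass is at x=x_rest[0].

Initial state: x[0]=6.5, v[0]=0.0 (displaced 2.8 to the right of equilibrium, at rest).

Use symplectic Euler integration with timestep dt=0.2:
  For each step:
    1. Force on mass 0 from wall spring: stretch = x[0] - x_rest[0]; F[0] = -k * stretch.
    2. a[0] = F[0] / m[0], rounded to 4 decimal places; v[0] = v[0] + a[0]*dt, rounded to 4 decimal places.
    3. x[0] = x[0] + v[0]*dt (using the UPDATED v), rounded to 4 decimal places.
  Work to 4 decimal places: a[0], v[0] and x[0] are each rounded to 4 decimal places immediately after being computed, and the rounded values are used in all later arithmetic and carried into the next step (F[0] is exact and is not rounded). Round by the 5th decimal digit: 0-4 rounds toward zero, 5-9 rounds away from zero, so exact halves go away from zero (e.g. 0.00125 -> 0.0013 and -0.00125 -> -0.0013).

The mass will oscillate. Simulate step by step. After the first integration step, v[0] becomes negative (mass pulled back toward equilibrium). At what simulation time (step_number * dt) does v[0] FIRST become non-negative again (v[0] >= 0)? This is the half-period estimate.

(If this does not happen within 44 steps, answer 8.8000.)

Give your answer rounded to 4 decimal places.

Answer: 1.6000

Derivation:
Step 0: x=[6.5000] v=[0.0000]
Step 1: x=[5.9587] v=[-2.7067]
Step 2: x=[4.9807] v=[-4.8901]
Step 3: x=[3.7551] v=[-6.1281]
Step 4: x=[2.5188] v=[-6.1814]
Step 5: x=[1.5109] v=[-5.0396]
Step 6: x=[0.9262] v=[-2.9235]
Step 7: x=[0.8778] v=[-0.2422]
Step 8: x=[1.3750] v=[2.4859]
First v>=0 after going negative at step 8, time=1.6000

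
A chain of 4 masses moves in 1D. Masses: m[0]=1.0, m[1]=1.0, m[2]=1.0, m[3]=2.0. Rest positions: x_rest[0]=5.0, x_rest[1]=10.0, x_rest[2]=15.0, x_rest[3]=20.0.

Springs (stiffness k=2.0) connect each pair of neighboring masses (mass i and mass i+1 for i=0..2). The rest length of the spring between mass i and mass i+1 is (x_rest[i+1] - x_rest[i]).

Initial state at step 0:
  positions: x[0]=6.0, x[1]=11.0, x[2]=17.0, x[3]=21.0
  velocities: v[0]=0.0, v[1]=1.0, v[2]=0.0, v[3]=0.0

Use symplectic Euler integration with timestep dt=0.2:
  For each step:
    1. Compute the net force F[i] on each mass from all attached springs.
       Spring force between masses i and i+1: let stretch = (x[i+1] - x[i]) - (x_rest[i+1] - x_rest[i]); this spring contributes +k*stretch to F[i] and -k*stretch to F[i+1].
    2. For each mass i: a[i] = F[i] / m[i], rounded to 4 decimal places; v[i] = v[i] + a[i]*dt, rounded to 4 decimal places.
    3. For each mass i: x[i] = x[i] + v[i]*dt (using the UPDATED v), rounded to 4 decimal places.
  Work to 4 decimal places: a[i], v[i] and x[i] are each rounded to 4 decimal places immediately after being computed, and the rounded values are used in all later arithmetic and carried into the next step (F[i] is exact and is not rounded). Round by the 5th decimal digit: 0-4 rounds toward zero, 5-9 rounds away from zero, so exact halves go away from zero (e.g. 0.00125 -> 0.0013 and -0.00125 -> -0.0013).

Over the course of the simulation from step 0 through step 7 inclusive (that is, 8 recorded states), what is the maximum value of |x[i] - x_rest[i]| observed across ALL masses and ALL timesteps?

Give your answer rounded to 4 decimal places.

Answer: 2.0001

Derivation:
Step 0: x=[6.0000 11.0000 17.0000 21.0000] v=[0.0000 1.0000 0.0000 0.0000]
Step 1: x=[6.0000 11.2800 16.8400 21.0400] v=[0.0000 1.4000 -0.8000 0.2000]
Step 2: x=[6.0224 11.5824 16.5712 21.1120] v=[0.1120 1.5120 -1.3440 0.3600]
Step 3: x=[6.0896 11.8391 16.2666 21.2024] v=[0.3360 1.2835 -1.5232 0.4518]
Step 4: x=[6.2168 11.9900 16.0026 21.2953] v=[0.6358 0.7547 -1.3199 0.4646]
Step 5: x=[6.4058 12.0001 15.8410 21.3765] v=[0.9451 0.0505 -0.8079 0.4061]
Step 6: x=[6.6424 11.8699 15.8150 21.4363] v=[1.1828 -0.6509 -0.1301 0.2990]
Step 7: x=[6.8972 11.6371 15.9231 21.4712] v=[1.2738 -1.1639 0.5404 0.1747]
Max displacement = 2.0001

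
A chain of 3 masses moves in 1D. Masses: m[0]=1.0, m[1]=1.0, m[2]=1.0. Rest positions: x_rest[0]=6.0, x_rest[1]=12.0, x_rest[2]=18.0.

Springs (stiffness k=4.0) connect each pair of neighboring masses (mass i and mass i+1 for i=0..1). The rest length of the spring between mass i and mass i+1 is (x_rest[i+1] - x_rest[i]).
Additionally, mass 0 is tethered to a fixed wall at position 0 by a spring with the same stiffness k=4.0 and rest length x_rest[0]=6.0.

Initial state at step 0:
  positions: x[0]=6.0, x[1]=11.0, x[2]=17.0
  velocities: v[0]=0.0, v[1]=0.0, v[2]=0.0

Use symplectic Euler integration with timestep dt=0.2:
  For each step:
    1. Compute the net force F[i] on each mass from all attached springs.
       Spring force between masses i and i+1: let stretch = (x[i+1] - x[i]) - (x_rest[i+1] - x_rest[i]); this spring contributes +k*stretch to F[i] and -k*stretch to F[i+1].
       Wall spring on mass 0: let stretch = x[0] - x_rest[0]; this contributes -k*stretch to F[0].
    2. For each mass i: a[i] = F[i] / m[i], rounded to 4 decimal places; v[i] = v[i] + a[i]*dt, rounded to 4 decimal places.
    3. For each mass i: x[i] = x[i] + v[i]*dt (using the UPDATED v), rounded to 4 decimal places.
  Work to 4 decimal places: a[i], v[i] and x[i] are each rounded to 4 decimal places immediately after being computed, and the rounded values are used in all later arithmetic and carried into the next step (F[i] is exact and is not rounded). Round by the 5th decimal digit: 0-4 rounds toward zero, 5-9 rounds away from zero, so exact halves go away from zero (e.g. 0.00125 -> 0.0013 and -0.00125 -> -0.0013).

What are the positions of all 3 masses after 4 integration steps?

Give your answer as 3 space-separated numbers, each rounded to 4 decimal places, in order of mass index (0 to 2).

Answer: 5.3123 11.7131 17.2785

Derivation:
Step 0: x=[6.0000 11.0000 17.0000] v=[0.0000 0.0000 0.0000]
Step 1: x=[5.8400 11.1600 17.0000] v=[-0.8000 0.8000 0.0000]
Step 2: x=[5.5968 11.4032 17.0256] v=[-1.2160 1.2160 0.1280]
Step 3: x=[5.3871 11.6170 17.1116] v=[-1.0483 1.0688 0.4301]
Step 4: x=[5.3123 11.7131 17.2785] v=[-0.3741 0.4806 0.8344]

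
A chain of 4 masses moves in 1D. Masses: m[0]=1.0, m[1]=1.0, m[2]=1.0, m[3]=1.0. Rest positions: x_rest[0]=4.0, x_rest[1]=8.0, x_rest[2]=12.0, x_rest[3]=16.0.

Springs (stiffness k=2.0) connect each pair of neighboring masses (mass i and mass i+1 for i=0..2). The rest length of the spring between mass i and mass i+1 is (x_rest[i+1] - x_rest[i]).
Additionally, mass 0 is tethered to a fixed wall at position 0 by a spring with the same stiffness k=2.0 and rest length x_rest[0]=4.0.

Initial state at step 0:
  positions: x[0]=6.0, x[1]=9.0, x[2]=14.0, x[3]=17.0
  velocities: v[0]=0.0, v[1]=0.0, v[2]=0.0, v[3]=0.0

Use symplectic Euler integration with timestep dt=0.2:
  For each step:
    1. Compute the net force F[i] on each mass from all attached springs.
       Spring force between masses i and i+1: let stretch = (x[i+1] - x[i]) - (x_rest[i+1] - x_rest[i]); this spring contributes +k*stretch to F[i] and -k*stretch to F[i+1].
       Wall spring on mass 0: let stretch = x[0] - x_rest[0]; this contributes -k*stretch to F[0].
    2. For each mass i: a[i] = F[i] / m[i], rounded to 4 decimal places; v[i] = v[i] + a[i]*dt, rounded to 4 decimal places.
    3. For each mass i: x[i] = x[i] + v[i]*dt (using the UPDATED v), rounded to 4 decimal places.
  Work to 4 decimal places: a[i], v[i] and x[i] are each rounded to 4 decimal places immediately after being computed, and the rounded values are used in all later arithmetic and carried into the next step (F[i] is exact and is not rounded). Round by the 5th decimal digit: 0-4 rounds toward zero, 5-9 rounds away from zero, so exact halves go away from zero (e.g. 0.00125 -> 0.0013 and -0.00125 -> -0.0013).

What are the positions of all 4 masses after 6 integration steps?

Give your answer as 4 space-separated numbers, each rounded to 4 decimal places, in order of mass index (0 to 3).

Step 0: x=[6.0000 9.0000 14.0000 17.0000] v=[0.0000 0.0000 0.0000 0.0000]
Step 1: x=[5.7600 9.1600 13.8400 17.0800] v=[-1.2000 0.8000 -0.8000 0.4000]
Step 2: x=[5.3312 9.4224 13.5648 17.2208] v=[-2.1440 1.3120 -1.3760 0.7040]
Step 3: x=[4.8032 9.6889 13.2507 17.3891] v=[-2.6400 1.3325 -1.5706 0.8416]
Step 4: x=[4.2818 9.8495 12.9827 17.5463] v=[-2.6070 0.8029 -1.3400 0.7862]
Step 5: x=[3.8633 9.8153 12.8291 17.6585] v=[-2.0926 -0.1709 -0.7678 0.5608]
Step 6: x=[3.6119 9.5461 12.8208 17.7043] v=[-1.2571 -1.3462 -0.0416 0.2290]

Answer: 3.6119 9.5461 12.8208 17.7043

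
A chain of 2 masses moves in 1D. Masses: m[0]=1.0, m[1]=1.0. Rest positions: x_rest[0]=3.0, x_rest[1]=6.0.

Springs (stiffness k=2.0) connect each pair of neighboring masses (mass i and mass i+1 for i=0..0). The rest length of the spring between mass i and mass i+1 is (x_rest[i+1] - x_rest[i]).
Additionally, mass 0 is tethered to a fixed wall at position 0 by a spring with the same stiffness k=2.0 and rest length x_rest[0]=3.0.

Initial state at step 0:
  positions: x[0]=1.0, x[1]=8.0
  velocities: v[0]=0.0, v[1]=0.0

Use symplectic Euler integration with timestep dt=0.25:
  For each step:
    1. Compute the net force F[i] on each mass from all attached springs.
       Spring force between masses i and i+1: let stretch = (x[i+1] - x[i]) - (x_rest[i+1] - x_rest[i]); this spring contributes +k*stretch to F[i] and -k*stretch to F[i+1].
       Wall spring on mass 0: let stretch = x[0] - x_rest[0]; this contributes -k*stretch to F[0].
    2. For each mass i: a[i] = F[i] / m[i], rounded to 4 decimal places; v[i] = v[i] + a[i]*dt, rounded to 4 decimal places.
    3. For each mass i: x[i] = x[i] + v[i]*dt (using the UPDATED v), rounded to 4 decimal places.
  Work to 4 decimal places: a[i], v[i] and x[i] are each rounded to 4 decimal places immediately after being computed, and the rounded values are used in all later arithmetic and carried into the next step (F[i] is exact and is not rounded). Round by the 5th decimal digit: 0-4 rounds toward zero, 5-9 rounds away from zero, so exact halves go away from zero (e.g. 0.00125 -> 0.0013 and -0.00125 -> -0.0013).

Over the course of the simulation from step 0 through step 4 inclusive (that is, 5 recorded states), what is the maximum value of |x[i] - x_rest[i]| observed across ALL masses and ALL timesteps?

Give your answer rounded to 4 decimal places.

Step 0: x=[1.0000 8.0000] v=[0.0000 0.0000]
Step 1: x=[1.7500 7.5000] v=[3.0000 -2.0000]
Step 2: x=[3.0000 6.6563] v=[5.0000 -3.3750]
Step 3: x=[4.3321 5.7305] v=[5.3282 -3.7032]
Step 4: x=[5.2975 5.0049] v=[3.8614 -2.9024]
Max displacement = 2.2975

Answer: 2.2975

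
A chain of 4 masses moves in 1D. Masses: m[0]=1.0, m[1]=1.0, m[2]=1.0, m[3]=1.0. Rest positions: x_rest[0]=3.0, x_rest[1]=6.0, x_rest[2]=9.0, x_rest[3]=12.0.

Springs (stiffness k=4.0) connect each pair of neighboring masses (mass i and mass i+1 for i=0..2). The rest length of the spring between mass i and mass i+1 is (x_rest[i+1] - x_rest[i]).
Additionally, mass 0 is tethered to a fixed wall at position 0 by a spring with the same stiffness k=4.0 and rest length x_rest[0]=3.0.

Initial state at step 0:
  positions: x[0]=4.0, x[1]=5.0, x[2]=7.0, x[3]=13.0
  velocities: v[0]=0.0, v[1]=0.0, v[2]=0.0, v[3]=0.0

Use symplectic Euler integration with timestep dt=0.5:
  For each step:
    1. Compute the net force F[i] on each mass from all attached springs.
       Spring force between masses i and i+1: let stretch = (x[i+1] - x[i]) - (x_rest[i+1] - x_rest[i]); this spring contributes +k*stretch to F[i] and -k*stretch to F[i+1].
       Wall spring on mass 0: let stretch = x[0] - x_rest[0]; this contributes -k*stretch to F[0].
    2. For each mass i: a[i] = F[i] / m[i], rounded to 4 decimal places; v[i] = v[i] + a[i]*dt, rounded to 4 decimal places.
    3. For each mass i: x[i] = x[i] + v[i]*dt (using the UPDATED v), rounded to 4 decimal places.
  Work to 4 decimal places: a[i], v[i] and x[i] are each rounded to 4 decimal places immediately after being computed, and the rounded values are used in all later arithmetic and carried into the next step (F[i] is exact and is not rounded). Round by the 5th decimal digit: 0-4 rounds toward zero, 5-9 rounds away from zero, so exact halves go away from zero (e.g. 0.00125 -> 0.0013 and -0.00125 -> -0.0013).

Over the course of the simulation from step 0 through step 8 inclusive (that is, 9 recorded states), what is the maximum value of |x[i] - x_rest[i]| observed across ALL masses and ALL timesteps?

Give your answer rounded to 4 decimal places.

Step 0: x=[4.0000 5.0000 7.0000 13.0000] v=[0.0000 0.0000 0.0000 0.0000]
Step 1: x=[1.0000 6.0000 11.0000 10.0000] v=[-6.0000 2.0000 8.0000 -6.0000]
Step 2: x=[2.0000 7.0000 9.0000 11.0000] v=[2.0000 2.0000 -4.0000 2.0000]
Step 3: x=[6.0000 5.0000 7.0000 13.0000] v=[8.0000 -4.0000 -4.0000 4.0000]
Step 4: x=[3.0000 6.0000 9.0000 12.0000] v=[-6.0000 2.0000 4.0000 -2.0000]
Step 5: x=[0.0000 7.0000 11.0000 11.0000] v=[-6.0000 2.0000 4.0000 -2.0000]
Step 6: x=[4.0000 5.0000 9.0000 13.0000] v=[8.0000 -4.0000 -4.0000 4.0000]
Step 7: x=[5.0000 6.0000 7.0000 14.0000] v=[2.0000 2.0000 -4.0000 2.0000]
Step 8: x=[2.0000 7.0000 11.0000 11.0000] v=[-6.0000 2.0000 8.0000 -6.0000]
Max displacement = 3.0000

Answer: 3.0000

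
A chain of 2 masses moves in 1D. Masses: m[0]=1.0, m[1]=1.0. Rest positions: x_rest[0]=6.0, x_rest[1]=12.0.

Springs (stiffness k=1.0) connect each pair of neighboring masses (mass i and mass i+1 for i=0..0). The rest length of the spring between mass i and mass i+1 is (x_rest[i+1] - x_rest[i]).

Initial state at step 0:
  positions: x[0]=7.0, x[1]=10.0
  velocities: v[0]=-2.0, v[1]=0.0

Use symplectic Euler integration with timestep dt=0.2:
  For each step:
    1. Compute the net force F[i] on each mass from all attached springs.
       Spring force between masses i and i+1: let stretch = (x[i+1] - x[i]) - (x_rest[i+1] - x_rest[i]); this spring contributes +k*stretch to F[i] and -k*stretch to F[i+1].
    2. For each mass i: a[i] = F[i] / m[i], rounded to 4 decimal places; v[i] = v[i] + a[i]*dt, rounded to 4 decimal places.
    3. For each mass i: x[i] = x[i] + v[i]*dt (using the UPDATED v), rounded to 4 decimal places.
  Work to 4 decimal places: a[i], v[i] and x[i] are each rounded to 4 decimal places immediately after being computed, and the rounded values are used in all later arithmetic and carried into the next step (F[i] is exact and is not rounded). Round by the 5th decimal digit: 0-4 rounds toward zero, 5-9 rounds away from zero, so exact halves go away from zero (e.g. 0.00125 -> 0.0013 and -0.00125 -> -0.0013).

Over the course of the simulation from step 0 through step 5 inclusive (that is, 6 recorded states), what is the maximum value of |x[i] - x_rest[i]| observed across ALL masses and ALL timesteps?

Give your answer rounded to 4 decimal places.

Answer: 2.1909

Derivation:
Step 0: x=[7.0000 10.0000] v=[-2.0000 0.0000]
Step 1: x=[6.4800 10.1200] v=[-2.6000 0.6000]
Step 2: x=[5.8656 10.3344] v=[-3.0720 1.0720]
Step 3: x=[5.1900 10.6100] v=[-3.3782 1.3782]
Step 4: x=[4.4912 10.9088] v=[-3.4942 1.4942]
Step 5: x=[3.8091 11.1909] v=[-3.4107 1.4107]
Max displacement = 2.1909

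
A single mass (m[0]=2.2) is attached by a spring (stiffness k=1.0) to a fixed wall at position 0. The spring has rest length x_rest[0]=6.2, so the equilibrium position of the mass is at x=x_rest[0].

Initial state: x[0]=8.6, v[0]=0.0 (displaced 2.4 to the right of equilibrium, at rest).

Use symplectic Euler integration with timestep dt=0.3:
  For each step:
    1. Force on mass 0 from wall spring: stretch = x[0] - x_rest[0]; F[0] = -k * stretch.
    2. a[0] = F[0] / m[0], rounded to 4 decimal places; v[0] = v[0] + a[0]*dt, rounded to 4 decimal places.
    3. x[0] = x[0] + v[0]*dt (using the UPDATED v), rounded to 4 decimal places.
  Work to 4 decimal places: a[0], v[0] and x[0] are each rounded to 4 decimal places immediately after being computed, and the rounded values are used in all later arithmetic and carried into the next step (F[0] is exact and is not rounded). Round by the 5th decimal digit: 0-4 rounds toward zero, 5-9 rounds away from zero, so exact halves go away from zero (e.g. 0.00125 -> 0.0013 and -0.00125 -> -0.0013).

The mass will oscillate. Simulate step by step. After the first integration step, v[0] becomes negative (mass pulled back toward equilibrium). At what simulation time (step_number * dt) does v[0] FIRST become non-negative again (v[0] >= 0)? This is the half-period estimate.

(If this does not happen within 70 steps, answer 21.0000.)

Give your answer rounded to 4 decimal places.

Step 0: x=[8.6000] v=[0.0000]
Step 1: x=[8.5018] v=[-0.3273]
Step 2: x=[8.3094] v=[-0.6412]
Step 3: x=[8.0308] v=[-0.9288]
Step 4: x=[7.6773] v=[-1.1785]
Step 5: x=[7.2633] v=[-1.3800]
Step 6: x=[6.8058] v=[-1.5250]
Step 7: x=[6.3235] v=[-1.6076]
Step 8: x=[5.8362] v=[-1.6244]
Step 9: x=[5.3638] v=[-1.5748]
Step 10: x=[4.9256] v=[-1.4608]
Step 11: x=[4.5395] v=[-1.2870]
Step 12: x=[4.2213] v=[-1.0606]
Step 13: x=[3.9841] v=[-0.7908]
Step 14: x=[3.8375] v=[-0.4886]
Step 15: x=[3.7876] v=[-0.1664]
Step 16: x=[3.8364] v=[0.1626]
First v>=0 after going negative at step 16, time=4.8000

Answer: 4.8000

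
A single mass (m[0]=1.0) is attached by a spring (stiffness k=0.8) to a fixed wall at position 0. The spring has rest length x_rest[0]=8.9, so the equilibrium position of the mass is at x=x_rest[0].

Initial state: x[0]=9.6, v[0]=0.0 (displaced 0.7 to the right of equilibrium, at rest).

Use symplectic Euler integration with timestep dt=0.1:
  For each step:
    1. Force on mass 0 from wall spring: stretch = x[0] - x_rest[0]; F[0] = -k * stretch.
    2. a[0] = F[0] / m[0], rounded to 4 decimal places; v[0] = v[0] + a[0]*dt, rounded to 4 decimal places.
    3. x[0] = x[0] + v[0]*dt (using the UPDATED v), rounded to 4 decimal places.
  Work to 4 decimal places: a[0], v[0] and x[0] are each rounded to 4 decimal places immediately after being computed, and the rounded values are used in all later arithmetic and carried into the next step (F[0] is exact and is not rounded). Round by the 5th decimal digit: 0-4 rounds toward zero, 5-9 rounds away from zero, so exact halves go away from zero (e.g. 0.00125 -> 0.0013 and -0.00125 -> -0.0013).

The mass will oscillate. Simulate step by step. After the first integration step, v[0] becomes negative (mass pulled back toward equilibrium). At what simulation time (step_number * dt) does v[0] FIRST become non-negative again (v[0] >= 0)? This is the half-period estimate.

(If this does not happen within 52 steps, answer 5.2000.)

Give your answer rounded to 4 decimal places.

Step 0: x=[9.6000] v=[0.0000]
Step 1: x=[9.5944] v=[-0.0560]
Step 2: x=[9.5832] v=[-0.1116]
Step 3: x=[9.5666] v=[-0.1663]
Step 4: x=[9.5446] v=[-0.2196]
Step 5: x=[9.5175] v=[-0.2712]
Step 6: x=[9.4854] v=[-0.3206]
Step 7: x=[9.4487] v=[-0.3674]
Step 8: x=[9.4076] v=[-0.4113]
Step 9: x=[9.3624] v=[-0.4519]
Step 10: x=[9.3135] v=[-0.4889]
Step 11: x=[9.2613] v=[-0.5220]
Step 12: x=[9.2062] v=[-0.5509]
Step 13: x=[9.1487] v=[-0.5754]
Step 14: x=[9.0892] v=[-0.5953]
Step 15: x=[9.0282] v=[-0.6104]
Step 16: x=[8.9661] v=[-0.6207]
Step 17: x=[8.9035] v=[-0.6260]
Step 18: x=[8.8409] v=[-0.6263]
Step 19: x=[8.7787] v=[-0.6216]
Step 20: x=[8.7175] v=[-0.6119]
Step 21: x=[8.6578] v=[-0.5973]
Step 22: x=[8.6000] v=[-0.5779]
Step 23: x=[8.5446] v=[-0.5539]
Step 24: x=[8.4921] v=[-0.5255]
Step 25: x=[8.4428] v=[-0.4929]
Step 26: x=[8.3972] v=[-0.4563]
Step 27: x=[8.3556] v=[-0.4161]
Step 28: x=[8.3183] v=[-0.3726]
Step 29: x=[8.2857] v=[-0.3261]
Step 30: x=[8.2580] v=[-0.2770]
Step 31: x=[8.2354] v=[-0.2256]
Step 32: x=[8.2182] v=[-0.1724]
Step 33: x=[8.2064] v=[-0.1179]
Step 34: x=[8.2002] v=[-0.0624]
Step 35: x=[8.1996] v=[-0.0064]
Step 36: x=[8.2046] v=[0.0496]
First v>=0 after going negative at step 36, time=3.6000

Answer: 3.6000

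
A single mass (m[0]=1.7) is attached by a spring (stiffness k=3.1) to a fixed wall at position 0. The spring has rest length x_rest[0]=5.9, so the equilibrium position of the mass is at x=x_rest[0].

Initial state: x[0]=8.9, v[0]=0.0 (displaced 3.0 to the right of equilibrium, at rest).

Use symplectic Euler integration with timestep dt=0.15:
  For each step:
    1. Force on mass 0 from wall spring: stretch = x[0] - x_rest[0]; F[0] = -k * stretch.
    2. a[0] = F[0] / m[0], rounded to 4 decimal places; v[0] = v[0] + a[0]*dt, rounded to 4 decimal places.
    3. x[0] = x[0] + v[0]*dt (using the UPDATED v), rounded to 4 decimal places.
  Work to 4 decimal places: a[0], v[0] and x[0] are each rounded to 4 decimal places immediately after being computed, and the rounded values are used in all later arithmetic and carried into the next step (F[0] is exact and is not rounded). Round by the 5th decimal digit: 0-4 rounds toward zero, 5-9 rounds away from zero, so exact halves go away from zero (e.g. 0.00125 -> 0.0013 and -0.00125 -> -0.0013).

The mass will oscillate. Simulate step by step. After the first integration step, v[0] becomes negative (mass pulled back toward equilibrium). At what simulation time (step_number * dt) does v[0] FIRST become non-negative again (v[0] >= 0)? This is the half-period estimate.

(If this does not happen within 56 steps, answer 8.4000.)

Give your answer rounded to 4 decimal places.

Answer: 2.4000

Derivation:
Step 0: x=[8.9000] v=[0.0000]
Step 1: x=[8.7769] v=[-0.8206]
Step 2: x=[8.5358] v=[-1.6075]
Step 3: x=[8.1865] v=[-2.3285]
Step 4: x=[7.7434] v=[-2.9539]
Step 5: x=[7.2247] v=[-3.4581]
Step 6: x=[6.6516] v=[-3.8204]
Step 7: x=[6.0477] v=[-4.0260]
Step 8: x=[5.4377] v=[-4.0664]
Step 9: x=[4.8467] v=[-3.9400]
Step 10: x=[4.2989] v=[-3.6519]
Step 11: x=[3.8168] v=[-3.2139]
Step 12: x=[3.4202] v=[-2.6441]
Step 13: x=[3.1253] v=[-1.9658]
Step 14: x=[2.9443] v=[-1.2068]
Step 15: x=[2.8846] v=[-0.3983]
Step 16: x=[2.9486] v=[0.4265]
First v>=0 after going negative at step 16, time=2.4000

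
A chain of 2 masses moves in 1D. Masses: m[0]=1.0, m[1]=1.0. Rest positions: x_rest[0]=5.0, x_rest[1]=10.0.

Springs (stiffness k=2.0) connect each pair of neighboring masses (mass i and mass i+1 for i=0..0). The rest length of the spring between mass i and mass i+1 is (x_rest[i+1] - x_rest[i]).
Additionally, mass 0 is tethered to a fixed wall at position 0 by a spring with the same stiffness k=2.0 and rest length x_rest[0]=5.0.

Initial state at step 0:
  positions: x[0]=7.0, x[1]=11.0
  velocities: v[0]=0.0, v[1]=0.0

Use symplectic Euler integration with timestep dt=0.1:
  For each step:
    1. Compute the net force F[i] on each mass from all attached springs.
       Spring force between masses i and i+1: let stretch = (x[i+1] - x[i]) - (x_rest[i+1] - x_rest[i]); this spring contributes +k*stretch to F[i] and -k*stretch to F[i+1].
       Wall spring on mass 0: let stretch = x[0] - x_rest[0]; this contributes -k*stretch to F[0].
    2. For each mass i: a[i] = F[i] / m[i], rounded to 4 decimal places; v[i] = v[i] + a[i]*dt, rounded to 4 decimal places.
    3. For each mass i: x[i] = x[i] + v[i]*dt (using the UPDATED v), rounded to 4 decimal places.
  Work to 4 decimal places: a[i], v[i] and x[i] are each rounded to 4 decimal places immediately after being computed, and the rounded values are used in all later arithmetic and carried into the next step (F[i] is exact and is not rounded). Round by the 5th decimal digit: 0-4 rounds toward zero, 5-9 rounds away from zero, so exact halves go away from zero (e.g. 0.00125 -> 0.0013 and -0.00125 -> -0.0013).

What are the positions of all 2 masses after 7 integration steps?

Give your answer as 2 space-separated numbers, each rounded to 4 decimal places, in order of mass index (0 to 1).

Step 0: x=[7.0000 11.0000] v=[0.0000 0.0000]
Step 1: x=[6.9400 11.0200] v=[-0.6000 0.2000]
Step 2: x=[6.8228 11.0584] v=[-1.1720 0.3840]
Step 3: x=[6.6539 11.1121] v=[-1.6894 0.5369]
Step 4: x=[6.4411 11.1766] v=[-2.1285 0.6453]
Step 5: x=[6.1941 11.2464] v=[-2.4696 0.6982]
Step 6: x=[5.9243 11.3152] v=[-2.6980 0.6877]
Step 7: x=[5.6438 11.3762] v=[-2.8047 0.6095]

Answer: 5.6438 11.3762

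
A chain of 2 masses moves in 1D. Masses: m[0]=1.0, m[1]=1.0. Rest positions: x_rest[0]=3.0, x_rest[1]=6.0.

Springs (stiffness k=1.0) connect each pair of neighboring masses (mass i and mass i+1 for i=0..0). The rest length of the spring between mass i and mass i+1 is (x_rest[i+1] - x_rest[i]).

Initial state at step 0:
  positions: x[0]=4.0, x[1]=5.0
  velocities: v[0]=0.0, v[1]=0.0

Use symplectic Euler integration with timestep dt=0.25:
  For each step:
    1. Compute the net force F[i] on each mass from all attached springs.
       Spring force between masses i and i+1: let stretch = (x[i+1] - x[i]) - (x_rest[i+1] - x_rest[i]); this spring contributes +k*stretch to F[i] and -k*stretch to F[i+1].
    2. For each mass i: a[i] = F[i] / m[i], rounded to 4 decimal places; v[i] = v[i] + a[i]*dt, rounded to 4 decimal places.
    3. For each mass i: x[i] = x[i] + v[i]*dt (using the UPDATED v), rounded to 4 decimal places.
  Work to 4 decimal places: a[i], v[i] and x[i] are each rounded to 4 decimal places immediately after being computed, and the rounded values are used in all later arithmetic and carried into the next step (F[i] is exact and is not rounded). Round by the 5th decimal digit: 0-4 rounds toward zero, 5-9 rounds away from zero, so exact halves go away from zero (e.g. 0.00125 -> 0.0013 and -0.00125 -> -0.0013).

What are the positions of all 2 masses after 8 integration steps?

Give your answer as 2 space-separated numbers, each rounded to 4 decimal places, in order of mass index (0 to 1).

Answer: 1.9914 7.0088

Derivation:
Step 0: x=[4.0000 5.0000] v=[0.0000 0.0000]
Step 1: x=[3.8750 5.1250] v=[-0.5000 0.5000]
Step 2: x=[3.6406 5.3594] v=[-0.9375 0.9375]
Step 3: x=[3.3262 5.6739] v=[-1.2578 1.2578]
Step 4: x=[2.9710 6.0291] v=[-1.4209 1.4209]
Step 5: x=[2.6194 6.3807] v=[-1.4064 1.4064]
Step 6: x=[2.3154 6.6847] v=[-1.2161 1.2161]
Step 7: x=[2.0970 6.9032] v=[-0.8738 0.8738]
Step 8: x=[1.9914 7.0088] v=[-0.4223 0.4223]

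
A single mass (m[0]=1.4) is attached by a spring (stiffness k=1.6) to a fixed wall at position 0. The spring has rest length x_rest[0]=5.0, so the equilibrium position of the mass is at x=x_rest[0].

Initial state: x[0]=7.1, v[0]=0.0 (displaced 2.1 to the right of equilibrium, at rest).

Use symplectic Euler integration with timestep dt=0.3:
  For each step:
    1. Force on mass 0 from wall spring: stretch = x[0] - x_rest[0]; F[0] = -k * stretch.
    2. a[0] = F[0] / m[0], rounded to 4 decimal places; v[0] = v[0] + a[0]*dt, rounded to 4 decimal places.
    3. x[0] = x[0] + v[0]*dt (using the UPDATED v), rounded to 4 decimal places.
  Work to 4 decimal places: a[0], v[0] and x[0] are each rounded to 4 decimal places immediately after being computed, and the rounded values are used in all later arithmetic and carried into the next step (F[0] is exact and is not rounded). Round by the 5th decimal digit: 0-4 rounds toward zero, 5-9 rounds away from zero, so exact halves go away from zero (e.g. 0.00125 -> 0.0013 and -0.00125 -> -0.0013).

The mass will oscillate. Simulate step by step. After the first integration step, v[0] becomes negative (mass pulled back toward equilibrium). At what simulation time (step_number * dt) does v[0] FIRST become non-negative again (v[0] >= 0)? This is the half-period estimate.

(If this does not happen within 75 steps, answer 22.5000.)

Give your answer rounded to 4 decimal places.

Answer: 3.0000

Derivation:
Step 0: x=[7.1000] v=[0.0000]
Step 1: x=[6.8840] v=[-0.7200]
Step 2: x=[6.4742] v=[-1.3659]
Step 3: x=[5.9128] v=[-1.8713]
Step 4: x=[5.2575] v=[-2.1843]
Step 5: x=[4.5757] v=[-2.2726]
Step 6: x=[3.9376] v=[-2.1271]
Step 7: x=[3.4088] v=[-1.7628]
Step 8: x=[3.0436] v=[-1.2173]
Step 9: x=[2.8797] v=[-0.5465]
Step 10: x=[2.9339] v=[0.1805]
First v>=0 after going negative at step 10, time=3.0000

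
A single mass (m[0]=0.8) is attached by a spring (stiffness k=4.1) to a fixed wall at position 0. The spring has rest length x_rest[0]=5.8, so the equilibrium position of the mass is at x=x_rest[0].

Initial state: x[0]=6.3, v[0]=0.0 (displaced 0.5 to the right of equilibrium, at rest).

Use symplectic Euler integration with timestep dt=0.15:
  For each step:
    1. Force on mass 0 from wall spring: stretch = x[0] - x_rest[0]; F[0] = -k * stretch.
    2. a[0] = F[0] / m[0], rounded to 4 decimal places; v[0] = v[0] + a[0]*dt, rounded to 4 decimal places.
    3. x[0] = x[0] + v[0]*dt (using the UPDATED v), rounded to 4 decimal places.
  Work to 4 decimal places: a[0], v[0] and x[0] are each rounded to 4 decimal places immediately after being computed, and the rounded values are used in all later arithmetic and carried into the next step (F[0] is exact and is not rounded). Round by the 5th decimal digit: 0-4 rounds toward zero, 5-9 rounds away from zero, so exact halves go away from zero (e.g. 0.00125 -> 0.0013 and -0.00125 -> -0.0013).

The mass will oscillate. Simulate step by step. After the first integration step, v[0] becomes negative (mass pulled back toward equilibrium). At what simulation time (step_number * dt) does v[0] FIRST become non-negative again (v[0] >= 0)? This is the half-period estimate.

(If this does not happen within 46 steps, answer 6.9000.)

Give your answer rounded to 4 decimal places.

Step 0: x=[6.3000] v=[0.0000]
Step 1: x=[6.2423] v=[-0.3844]
Step 2: x=[6.1336] v=[-0.7244]
Step 3: x=[5.9865] v=[-0.9809]
Step 4: x=[5.8179] v=[-1.1243]
Step 5: x=[5.6472] v=[-1.1381]
Step 6: x=[5.4941] v=[-1.0206]
Step 7: x=[5.3763] v=[-0.7854]
Step 8: x=[5.3073] v=[-0.4597]
Step 9: x=[5.2952] v=[-0.0809]
Step 10: x=[5.3413] v=[0.3072]
First v>=0 after going negative at step 10, time=1.5000

Answer: 1.5000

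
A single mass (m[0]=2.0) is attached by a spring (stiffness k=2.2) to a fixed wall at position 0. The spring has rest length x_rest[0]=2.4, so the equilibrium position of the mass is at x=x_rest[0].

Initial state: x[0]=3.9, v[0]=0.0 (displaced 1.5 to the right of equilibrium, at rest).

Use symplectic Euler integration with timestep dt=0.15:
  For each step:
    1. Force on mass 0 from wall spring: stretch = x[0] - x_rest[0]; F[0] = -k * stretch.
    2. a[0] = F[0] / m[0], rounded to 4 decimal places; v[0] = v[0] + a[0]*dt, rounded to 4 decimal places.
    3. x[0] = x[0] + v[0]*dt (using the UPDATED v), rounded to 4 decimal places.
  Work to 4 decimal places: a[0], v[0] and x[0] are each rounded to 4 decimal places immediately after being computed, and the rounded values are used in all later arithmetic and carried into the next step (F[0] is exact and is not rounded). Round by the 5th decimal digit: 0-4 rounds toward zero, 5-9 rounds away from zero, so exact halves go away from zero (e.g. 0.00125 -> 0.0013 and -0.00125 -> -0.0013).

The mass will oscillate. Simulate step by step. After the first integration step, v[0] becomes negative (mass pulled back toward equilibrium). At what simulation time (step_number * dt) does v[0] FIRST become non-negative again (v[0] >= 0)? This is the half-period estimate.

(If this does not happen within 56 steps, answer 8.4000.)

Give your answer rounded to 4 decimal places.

Answer: 3.0000

Derivation:
Step 0: x=[3.9000] v=[0.0000]
Step 1: x=[3.8629] v=[-0.2475]
Step 2: x=[3.7896] v=[-0.4889]
Step 3: x=[3.6819] v=[-0.7182]
Step 4: x=[3.5424] v=[-0.9297]
Step 5: x=[3.3747] v=[-1.1182]
Step 6: x=[3.1829] v=[-1.2790]
Step 7: x=[2.9717] v=[-1.4082]
Step 8: x=[2.7463] v=[-1.5025]
Step 9: x=[2.5124] v=[-1.5596]
Step 10: x=[2.2757] v=[-1.5781]
Step 11: x=[2.0421] v=[-1.5576]
Step 12: x=[1.8173] v=[-1.4985]
Step 13: x=[1.6069] v=[-1.4024]
Step 14: x=[1.4162] v=[-1.2715]
Step 15: x=[1.2498] v=[-1.1092]
Step 16: x=[1.1119] v=[-0.9194]
Step 17: x=[1.0059] v=[-0.7069]
Step 18: x=[0.9344] v=[-0.4769]
Step 19: x=[0.8991] v=[-0.2351]
Step 20: x=[0.9010] v=[0.0126]
First v>=0 after going negative at step 20, time=3.0000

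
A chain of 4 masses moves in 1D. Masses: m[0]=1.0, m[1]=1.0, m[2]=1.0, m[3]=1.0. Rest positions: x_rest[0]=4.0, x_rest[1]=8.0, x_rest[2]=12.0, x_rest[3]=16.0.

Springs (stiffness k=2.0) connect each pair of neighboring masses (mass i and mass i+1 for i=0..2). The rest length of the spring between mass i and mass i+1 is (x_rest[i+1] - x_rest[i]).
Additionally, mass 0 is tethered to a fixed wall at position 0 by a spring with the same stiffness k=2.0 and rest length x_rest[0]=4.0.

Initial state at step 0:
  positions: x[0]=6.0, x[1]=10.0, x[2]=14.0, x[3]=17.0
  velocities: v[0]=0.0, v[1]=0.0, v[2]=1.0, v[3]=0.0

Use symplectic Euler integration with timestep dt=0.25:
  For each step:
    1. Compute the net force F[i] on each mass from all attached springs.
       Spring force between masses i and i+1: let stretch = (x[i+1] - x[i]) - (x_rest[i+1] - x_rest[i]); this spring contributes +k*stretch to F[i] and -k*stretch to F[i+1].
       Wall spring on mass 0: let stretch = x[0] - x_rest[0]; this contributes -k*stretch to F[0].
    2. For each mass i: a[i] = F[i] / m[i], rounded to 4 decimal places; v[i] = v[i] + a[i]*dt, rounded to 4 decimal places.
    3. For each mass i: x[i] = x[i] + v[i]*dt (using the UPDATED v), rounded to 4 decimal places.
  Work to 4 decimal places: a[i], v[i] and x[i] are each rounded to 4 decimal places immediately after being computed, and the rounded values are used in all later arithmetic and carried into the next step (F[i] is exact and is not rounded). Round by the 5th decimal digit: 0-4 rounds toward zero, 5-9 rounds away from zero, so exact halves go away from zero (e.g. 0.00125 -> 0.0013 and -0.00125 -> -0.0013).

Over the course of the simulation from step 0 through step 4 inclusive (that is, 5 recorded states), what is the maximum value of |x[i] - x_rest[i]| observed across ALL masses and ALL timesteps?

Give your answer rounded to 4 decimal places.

Answer: 2.1250

Derivation:
Step 0: x=[6.0000 10.0000 14.0000 17.0000] v=[0.0000 0.0000 1.0000 0.0000]
Step 1: x=[5.7500 10.0000 14.1250 17.1250] v=[-1.0000 0.0000 0.5000 0.5000]
Step 2: x=[5.3125 9.9844 14.1094 17.3750] v=[-1.7500 -0.0625 -0.0625 1.0000]
Step 3: x=[4.7949 9.9004 13.9864 17.7168] v=[-2.0703 -0.3360 -0.4922 1.3672]
Step 4: x=[4.3162 9.6890 13.8189 18.0923] v=[-1.9150 -0.8458 -0.6700 1.5020]
Max displacement = 2.1250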